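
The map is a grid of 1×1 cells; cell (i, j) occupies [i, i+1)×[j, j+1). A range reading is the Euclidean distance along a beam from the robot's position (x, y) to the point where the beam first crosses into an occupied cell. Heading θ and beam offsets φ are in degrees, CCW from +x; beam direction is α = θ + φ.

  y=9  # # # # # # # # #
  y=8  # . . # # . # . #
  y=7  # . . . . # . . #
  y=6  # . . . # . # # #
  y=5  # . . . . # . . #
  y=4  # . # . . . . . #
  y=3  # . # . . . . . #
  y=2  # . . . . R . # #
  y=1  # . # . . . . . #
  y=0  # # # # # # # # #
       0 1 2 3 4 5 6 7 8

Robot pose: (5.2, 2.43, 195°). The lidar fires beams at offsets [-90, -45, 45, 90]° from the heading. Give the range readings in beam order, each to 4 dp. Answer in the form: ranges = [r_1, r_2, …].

beam 1: φ=-90°, α=105°
  direction (-0.2588, 0.9659); cell (5,2); t to first gridline: x 0.7727, y 0.5901 (then +3.8637 / +1.0353)
    (5,3) via y @ 0.5901
    (4,3) via x @ 0.7727
    (4,4) via y @ 1.6254
    (4,5) via y @ 2.6607
    (4,6) via y @ 3.6959  # hit
  → r_1 = 3.6959
beam 2: φ=-45°, α=150°
  direction (-0.8660, 0.5000); cell (5,2); t to first gridline: x 0.2309, y 1.1400 (then +1.1547 / +2.0000)
    (4,2) via x @ 0.2309
    (4,3) via y @ 1.1400
    (3,3) via x @ 1.3856
    (2,3) via x @ 2.5403  # hit
  → r_2 = 2.5403
beam 3: φ=45°, α=240°
  direction (-0.5000, -0.8660); cell (5,2); t to first gridline: x 0.4000, y 0.4965 (then +2.0000 / +1.1547)
    (4,2) via x @ 0.4000
    (4,1) via y @ 0.4965
    (4,0) via y @ 1.6512  # hit
  → r_3 = 1.6512
beam 4: φ=90°, α=285°
  direction (0.2588, -0.9659); cell (5,2); t to first gridline: x 3.0910, y 0.4452 (then +3.8637 / +1.0353)
    (5,1) via y @ 0.4452
    (5,0) via y @ 1.4804  # hit
  → r_4 = 1.4804

ranges = [3.6959, 2.5403, 1.6512, 1.4804]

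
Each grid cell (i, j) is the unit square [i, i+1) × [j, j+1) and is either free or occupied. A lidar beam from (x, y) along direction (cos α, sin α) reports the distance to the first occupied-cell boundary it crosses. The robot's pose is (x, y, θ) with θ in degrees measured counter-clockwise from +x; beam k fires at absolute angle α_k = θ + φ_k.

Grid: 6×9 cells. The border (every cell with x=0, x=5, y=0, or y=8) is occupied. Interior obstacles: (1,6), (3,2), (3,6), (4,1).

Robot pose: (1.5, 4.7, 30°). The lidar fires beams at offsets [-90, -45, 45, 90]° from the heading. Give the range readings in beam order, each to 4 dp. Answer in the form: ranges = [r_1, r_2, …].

beam 1: φ=-90°, α=300°
  d=(0.5000,-0.8660)  start (1,4)  tX=1.0000 tY=0.8083  stride 1/|dx|=2.0000 1/|dy|=1.1547
    cross y-line → (1,3), t=0.8083
    cross x-line → (2,3), t=1.0000
    cross y-line → (2,2), t=1.9630
    cross x-line → (3,2), t=3.0000 (wall)
  → r_1 = 3.0000
beam 2: φ=-45°, α=345°
  d=(0.9659,-0.2588)  start (1,4)  tX=0.5176 tY=2.7046  stride 1/|dx|=1.0353 1/|dy|=3.8637
    cross x-line → (2,4), t=0.5176
    cross x-line → (3,4), t=1.5529
    cross x-line → (4,4), t=2.5882
    cross y-line → (4,3), t=2.7046
    cross x-line → (5,3), t=3.6235 (wall)
  → r_2 = 3.6235
beam 3: φ=45°, α=75°
  d=(0.2588,0.9659)  start (1,4)  tX=1.9319 tY=0.3106  stride 1/|dx|=3.8637 1/|dy|=1.0353
    cross y-line → (1,5), t=0.3106
    cross y-line → (1,6), t=1.3459 (wall)
  → r_3 = 1.3459
beam 4: φ=90°, α=120°
  d=(-0.5000,0.8660)  start (1,4)  tX=1.0000 tY=0.3464  stride 1/|dx|=2.0000 1/|dy|=1.1547
    cross y-line → (1,5), t=0.3464
    cross x-line → (0,5), t=1.0000 (wall)
  → r_4 = 1.0000

ranges = [3.0000, 3.6235, 1.3459, 1.0000]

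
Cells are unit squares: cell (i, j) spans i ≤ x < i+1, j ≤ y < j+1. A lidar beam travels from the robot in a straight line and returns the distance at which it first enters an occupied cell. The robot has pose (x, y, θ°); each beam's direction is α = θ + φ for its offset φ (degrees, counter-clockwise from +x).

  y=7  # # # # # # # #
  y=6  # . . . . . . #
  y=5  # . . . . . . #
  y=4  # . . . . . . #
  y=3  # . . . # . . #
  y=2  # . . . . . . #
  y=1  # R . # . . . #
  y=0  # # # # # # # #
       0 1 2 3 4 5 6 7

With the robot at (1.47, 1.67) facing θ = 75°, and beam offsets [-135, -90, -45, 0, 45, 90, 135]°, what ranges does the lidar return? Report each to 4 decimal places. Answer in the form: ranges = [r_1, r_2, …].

beam 1: φ=-135°, α=300°
  d=(0.5000,-0.8660)  start (1,1)  tX=1.0600 tY=0.7736  stride 1/|dx|=2.0000 1/|dy|=1.1547
    cross y-line → (1,0), t=0.7736 (wall)
  → r_1 = 0.7736
beam 2: φ=-90°, α=345°
  d=(0.9659,-0.2588)  start (1,1)  tX=0.5487 tY=2.5887  stride 1/|dx|=1.0353 1/|dy|=3.8637
    cross x-line → (2,1), t=0.5487
    cross x-line → (3,1), t=1.5840 (wall)
  → r_2 = 1.5840
beam 3: φ=-45°, α=30°
  d=(0.8660,0.5000)  start (1,1)  tX=0.6120 tY=0.6600  stride 1/|dx|=1.1547 1/|dy|=2.0000
    cross x-line → (2,1), t=0.6120
    cross y-line → (2,2), t=0.6600
    cross x-line → (3,2), t=1.7667
    cross y-line → (3,3), t=2.6600
    cross x-line → (4,3), t=2.9214 (wall)
  → r_3 = 2.9214
beam 4: φ=0°, α=75°
  d=(0.2588,0.9659)  start (1,1)  tX=2.0478 tY=0.3416  stride 1/|dx|=3.8637 1/|dy|=1.0353
    cross y-line → (1,2), t=0.3416
    cross y-line → (1,3), t=1.3769
    cross x-line → (2,3), t=2.0478
    cross y-line → (2,4), t=2.4122
    cross y-line → (2,5), t=3.4475
    cross y-line → (2,6), t=4.4827
    cross y-line → (2,7), t=5.5180 (wall)
  → r_4 = 5.5180
beam 5: φ=45°, α=120°
  d=(-0.5000,0.8660)  start (1,1)  tX=0.9400 tY=0.3811  stride 1/|dx|=2.0000 1/|dy|=1.1547
    cross y-line → (1,2), t=0.3811
    cross x-line → (0,2), t=0.9400 (wall)
  → r_5 = 0.9400
beam 6: φ=90°, α=165°
  d=(-0.9659,0.2588)  start (1,1)  tX=0.4866 tY=1.2750  stride 1/|dx|=1.0353 1/|dy|=3.8637
    cross x-line → (0,1), t=0.4866 (wall)
  → r_6 = 0.4866
beam 7: φ=135°, α=210°
  d=(-0.8660,-0.5000)  start (1,1)  tX=0.5427 tY=1.3400  stride 1/|dx|=1.1547 1/|dy|=2.0000
    cross x-line → (0,1), t=0.5427 (wall)
  → r_7 = 0.5427

ranges = [0.7736, 1.5840, 2.9214, 5.5180, 0.9400, 0.4866, 0.5427]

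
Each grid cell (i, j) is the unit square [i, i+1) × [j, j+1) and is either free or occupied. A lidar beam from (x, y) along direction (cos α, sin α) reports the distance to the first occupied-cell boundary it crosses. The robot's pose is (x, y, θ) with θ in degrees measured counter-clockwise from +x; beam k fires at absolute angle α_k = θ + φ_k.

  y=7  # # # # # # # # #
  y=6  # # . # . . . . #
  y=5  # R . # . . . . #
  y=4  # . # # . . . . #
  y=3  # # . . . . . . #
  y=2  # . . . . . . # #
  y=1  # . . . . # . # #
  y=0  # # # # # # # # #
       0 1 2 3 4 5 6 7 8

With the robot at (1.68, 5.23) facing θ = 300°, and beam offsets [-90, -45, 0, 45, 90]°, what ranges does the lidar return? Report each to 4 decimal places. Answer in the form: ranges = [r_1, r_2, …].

ranges = [0.7852, 1.2734, 0.6400, 0.8887, 1.5242]

beam 1: φ=-90°, α=210°
  d=(-0.8660,-0.5000)  start (1,5)  tX=0.7852 tY=0.4600  stride 1/|dx|=1.1547 1/|dy|=2.0000
    cross y-line → (1,4), t=0.4600
    cross x-line → (0,4), t=0.7852 (wall)
  → r_1 = 0.7852
beam 2: φ=-45°, α=255°
  d=(-0.2588,-0.9659)  start (1,5)  tX=2.6273 tY=0.2381  stride 1/|dx|=3.8637 1/|dy|=1.0353
    cross y-line → (1,4), t=0.2381
    cross y-line → (1,3), t=1.2734 (wall)
  → r_2 = 1.2734
beam 3: φ=0°, α=300°
  d=(0.5000,-0.8660)  start (1,5)  tX=0.6400 tY=0.2656  stride 1/|dx|=2.0000 1/|dy|=1.1547
    cross y-line → (1,4), t=0.2656
    cross x-line → (2,4), t=0.6400 (wall)
  → r_3 = 0.6400
beam 4: φ=45°, α=345°
  d=(0.9659,-0.2588)  start (1,5)  tX=0.3313 tY=0.8887  stride 1/|dx|=1.0353 1/|dy|=3.8637
    cross x-line → (2,5), t=0.3313
    cross y-line → (2,4), t=0.8887 (wall)
  → r_4 = 0.8887
beam 5: φ=90°, α=30°
  d=(0.8660,0.5000)  start (1,5)  tX=0.3695 tY=1.5400  stride 1/|dx|=1.1547 1/|dy|=2.0000
    cross x-line → (2,5), t=0.3695
    cross x-line → (3,5), t=1.5242 (wall)
  → r_5 = 1.5242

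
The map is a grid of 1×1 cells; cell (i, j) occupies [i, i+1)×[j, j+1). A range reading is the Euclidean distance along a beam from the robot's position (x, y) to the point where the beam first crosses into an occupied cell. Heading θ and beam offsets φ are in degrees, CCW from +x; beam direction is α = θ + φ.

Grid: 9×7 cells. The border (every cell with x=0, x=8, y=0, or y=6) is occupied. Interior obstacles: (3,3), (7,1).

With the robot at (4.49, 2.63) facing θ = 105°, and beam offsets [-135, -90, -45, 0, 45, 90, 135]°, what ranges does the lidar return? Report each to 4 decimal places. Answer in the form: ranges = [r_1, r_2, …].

beam 1: φ=-135°, α=330°
  dir = (cos 330°, sin 330°) = (0.8660, -0.5000); from cell (4,2)
  next x-line at t=0.5889, next y-line at t=1.2600; Δt_x=1.1547, Δt_y=2.0000
    x: enter (5,2) at t=0.5889
    y: enter (5,1) at t=1.2600
    x: enter (6,1) at t=1.7436
    x: enter (7,1) at t=2.8983 ← occupied
  → r_1 = 2.8983
beam 2: φ=-90°, α=15°
  dir = (cos 15°, sin 15°) = (0.9659, 0.2588); from cell (4,2)
  next x-line at t=0.5280, next y-line at t=1.4296; Δt_x=1.0353, Δt_y=3.8637
    x: enter (5,2) at t=0.5280
    y: enter (5,3) at t=1.4296
    x: enter (6,3) at t=1.5633
    x: enter (7,3) at t=2.5985
    x: enter (8,3) at t=3.6338 ← occupied
  → r_2 = 3.6338
beam 3: φ=-45°, α=60°
  dir = (cos 60°, sin 60°) = (0.5000, 0.8660); from cell (4,2)
  next x-line at t=1.0200, next y-line at t=0.4272; Δt_x=2.0000, Δt_y=1.1547
    y: enter (4,3) at t=0.4272
    x: enter (5,3) at t=1.0200
    y: enter (5,4) at t=1.5819
    y: enter (5,5) at t=2.7366
    x: enter (6,5) at t=3.0200
    y: enter (6,6) at t=3.8913 ← occupied
  → r_3 = 3.8913
beam 4: φ=0°, α=105°
  dir = (cos 105°, sin 105°) = (-0.2588, 0.9659); from cell (4,2)
  next x-line at t=1.8932, next y-line at t=0.3831; Δt_x=3.8637, Δt_y=1.0353
    y: enter (4,3) at t=0.3831
    y: enter (4,4) at t=1.4183
    x: enter (3,4) at t=1.8932
    y: enter (3,5) at t=2.4536
    y: enter (3,6) at t=3.4889 ← occupied
  → r_4 = 3.4889
beam 5: φ=45°, α=150°
  dir = (cos 150°, sin 150°) = (-0.8660, 0.5000); from cell (4,2)
  next x-line at t=0.5658, next y-line at t=0.7400; Δt_x=1.1547, Δt_y=2.0000
    x: enter (3,2) at t=0.5658
    y: enter (3,3) at t=0.7400 ← occupied
  → r_5 = 0.7400
beam 6: φ=90°, α=195°
  dir = (cos 195°, sin 195°) = (-0.9659, -0.2588); from cell (4,2)
  next x-line at t=0.5073, next y-line at t=2.4341; Δt_x=1.0353, Δt_y=3.8637
    x: enter (3,2) at t=0.5073
    x: enter (2,2) at t=1.5426
    y: enter (2,1) at t=2.4341
    x: enter (1,1) at t=2.5778
    x: enter (0,1) at t=3.6131 ← occupied
  → r_6 = 3.6131
beam 7: φ=135°, α=240°
  dir = (cos 240°, sin 240°) = (-0.5000, -0.8660); from cell (4,2)
  next x-line at t=0.9800, next y-line at t=0.7275; Δt_x=2.0000, Δt_y=1.1547
    y: enter (4,1) at t=0.7275
    x: enter (3,1) at t=0.9800
    y: enter (3,0) at t=1.8822 ← occupied
  → r_7 = 1.8822

ranges = [2.8983, 3.6338, 3.8913, 3.4889, 0.7400, 3.6131, 1.8822]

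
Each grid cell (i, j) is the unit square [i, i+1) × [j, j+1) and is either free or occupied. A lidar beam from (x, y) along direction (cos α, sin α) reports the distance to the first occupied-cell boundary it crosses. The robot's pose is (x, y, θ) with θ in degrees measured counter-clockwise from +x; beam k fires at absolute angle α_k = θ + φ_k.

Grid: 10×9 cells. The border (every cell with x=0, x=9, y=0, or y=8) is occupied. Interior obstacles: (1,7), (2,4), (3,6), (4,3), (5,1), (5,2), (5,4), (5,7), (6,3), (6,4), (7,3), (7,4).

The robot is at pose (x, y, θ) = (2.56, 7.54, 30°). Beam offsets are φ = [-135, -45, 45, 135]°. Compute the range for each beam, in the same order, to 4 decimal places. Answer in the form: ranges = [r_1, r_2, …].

ranges = [6.0274, 6.6672, 0.4762, 0.5798]

beam 1: φ=-135°, α=255°
  d=(-0.2588,-0.9659)  start (2,7)  tX=2.1637 tY=0.5590  stride 1/|dx|=3.8637 1/|dy|=1.0353
    cross y-line → (2,6), t=0.5590
    cross y-line → (2,5), t=1.5943
    cross x-line → (1,5), t=2.1637
    cross y-line → (1,4), t=2.6296
    cross y-line → (1,3), t=3.6649
    cross y-line → (1,2), t=4.7002
    cross y-line → (1,1), t=5.7354
    cross x-line → (0,1), t=6.0274 (wall)
  → r_1 = 6.0274
beam 2: φ=-45°, α=345°
  d=(0.9659,-0.2588)  start (2,7)  tX=0.4555 tY=2.0864  stride 1/|dx|=1.0353 1/|dy|=3.8637
    cross x-line → (3,7), t=0.4555
    cross x-line → (4,7), t=1.4908
    cross y-line → (4,6), t=2.0864
    cross x-line → (5,6), t=2.5261
    cross x-line → (6,6), t=3.5614
    cross x-line → (7,6), t=4.5966
    cross x-line → (8,6), t=5.6319
    cross y-line → (8,5), t=5.9501
    cross x-line → (9,5), t=6.6672 (wall)
  → r_2 = 6.6672
beam 3: φ=45°, α=75°
  d=(0.2588,0.9659)  start (2,7)  tX=1.7000 tY=0.4762  stride 1/|dx|=3.8637 1/|dy|=1.0353
    cross y-line → (2,8), t=0.4762 (wall)
  → r_3 = 0.4762
beam 4: φ=135°, α=165°
  d=(-0.9659,0.2588)  start (2,7)  tX=0.5798 tY=1.7773  stride 1/|dx|=1.0353 1/|dy|=3.8637
    cross x-line → (1,7), t=0.5798 (wall)
  → r_4 = 0.5798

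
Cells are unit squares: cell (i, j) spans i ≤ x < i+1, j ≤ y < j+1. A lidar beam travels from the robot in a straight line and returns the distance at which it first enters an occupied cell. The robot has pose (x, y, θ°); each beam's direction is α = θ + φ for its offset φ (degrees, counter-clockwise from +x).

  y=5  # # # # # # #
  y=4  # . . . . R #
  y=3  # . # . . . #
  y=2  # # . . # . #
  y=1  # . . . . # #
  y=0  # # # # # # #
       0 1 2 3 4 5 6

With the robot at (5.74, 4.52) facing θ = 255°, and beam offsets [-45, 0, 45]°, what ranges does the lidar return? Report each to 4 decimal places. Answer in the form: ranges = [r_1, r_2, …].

ranges = [4.3186, 2.6089, 0.5200]

beam 1: φ=-45°, α=210°
  d=(-0.8660,-0.5000)  start (5,4)  tX=0.8545 tY=1.0400  stride 1/|dx|=1.1547 1/|dy|=2.0000
    cross x-line → (4,4), t=0.8545
    cross y-line → (4,3), t=1.0400
    cross x-line → (3,3), t=2.0092
    cross y-line → (3,2), t=3.0400
    cross x-line → (2,2), t=3.1639
    cross x-line → (1,2), t=4.3186 (wall)
  → r_1 = 4.3186
beam 2: φ=0°, α=255°
  d=(-0.2588,-0.9659)  start (5,4)  tX=2.8591 tY=0.5383  stride 1/|dx|=3.8637 1/|dy|=1.0353
    cross y-line → (5,3), t=0.5383
    cross y-line → (5,2), t=1.5736
    cross y-line → (5,1), t=2.6089 (wall)
  → r_2 = 2.6089
beam 3: φ=45°, α=300°
  d=(0.5000,-0.8660)  start (5,4)  tX=0.5200 tY=0.6004  stride 1/|dx|=2.0000 1/|dy|=1.1547
    cross x-line → (6,4), t=0.5200 (wall)
  → r_3 = 0.5200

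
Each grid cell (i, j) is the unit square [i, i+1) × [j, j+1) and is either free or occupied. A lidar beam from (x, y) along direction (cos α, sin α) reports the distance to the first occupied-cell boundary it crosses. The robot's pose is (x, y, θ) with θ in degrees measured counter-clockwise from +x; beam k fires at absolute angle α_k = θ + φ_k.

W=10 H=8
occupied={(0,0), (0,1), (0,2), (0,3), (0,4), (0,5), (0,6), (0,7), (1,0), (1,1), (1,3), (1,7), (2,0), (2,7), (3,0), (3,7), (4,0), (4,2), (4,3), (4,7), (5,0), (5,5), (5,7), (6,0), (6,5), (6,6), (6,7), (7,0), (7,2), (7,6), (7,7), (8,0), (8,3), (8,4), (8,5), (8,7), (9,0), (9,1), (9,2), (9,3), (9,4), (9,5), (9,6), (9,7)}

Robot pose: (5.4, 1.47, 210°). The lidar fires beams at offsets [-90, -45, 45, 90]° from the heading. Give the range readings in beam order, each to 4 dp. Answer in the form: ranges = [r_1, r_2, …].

ranges = [0.8000, 4.5552, 0.4866, 0.5427]

beam 1: φ=-90°, α=120°
  direction (-0.5000, 0.8660); cell (5,1); t to first gridline: x 0.8000, y 0.6120 (then +2.0000 / +1.1547)
    (5,2) via y @ 0.6120
    (4,2) via x @ 0.8000  # hit
  → r_1 = 0.8000
beam 2: φ=-45°, α=165°
  direction (-0.9659, 0.2588); cell (5,1); t to first gridline: x 0.4141, y 2.0478 (then +1.0353 / +3.8637)
    (4,1) via x @ 0.4141
    (3,1) via x @ 1.4494
    (3,2) via y @ 2.0478
    (2,2) via x @ 2.4847
    (1,2) via x @ 3.5199
    (0,2) via x @ 4.5552  # hit
  → r_2 = 4.5552
beam 3: φ=45°, α=255°
  direction (-0.2588, -0.9659); cell (5,1); t to first gridline: x 1.5455, y 0.4866 (then +3.8637 / +1.0353)
    (5,0) via y @ 0.4866  # hit
  → r_3 = 0.4866
beam 4: φ=90°, α=300°
  direction (0.5000, -0.8660); cell (5,1); t to first gridline: x 1.2000, y 0.5427 (then +2.0000 / +1.1547)
    (5,0) via y @ 0.5427  # hit
  → r_4 = 0.5427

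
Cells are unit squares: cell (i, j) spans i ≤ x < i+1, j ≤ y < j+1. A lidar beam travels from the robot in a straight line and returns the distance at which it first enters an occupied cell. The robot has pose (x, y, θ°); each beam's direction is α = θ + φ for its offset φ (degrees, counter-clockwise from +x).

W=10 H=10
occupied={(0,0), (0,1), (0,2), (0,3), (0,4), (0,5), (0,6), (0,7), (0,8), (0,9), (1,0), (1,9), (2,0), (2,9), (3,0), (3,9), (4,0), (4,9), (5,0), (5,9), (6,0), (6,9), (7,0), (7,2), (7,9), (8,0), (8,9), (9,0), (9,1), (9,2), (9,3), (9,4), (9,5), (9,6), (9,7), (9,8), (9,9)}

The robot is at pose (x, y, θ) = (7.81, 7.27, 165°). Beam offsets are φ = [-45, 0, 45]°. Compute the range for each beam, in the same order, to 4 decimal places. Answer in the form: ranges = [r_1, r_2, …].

beam 1: φ=-45°, α=120°
  d=(-0.5000,0.8660)  start (7,7)  tX=1.6200 tY=0.8429  stride 1/|dx|=2.0000 1/|dy|=1.1547
    cross y-line → (7,8), t=0.8429
    cross x-line → (6,8), t=1.6200
    cross y-line → (6,9), t=1.9976 (wall)
  → r_1 = 1.9976
beam 2: φ=0°, α=165°
  d=(-0.9659,0.2588)  start (7,7)  tX=0.8386 tY=2.8205  stride 1/|dx|=1.0353 1/|dy|=3.8637
    cross x-line → (6,7), t=0.8386
    cross x-line → (5,7), t=1.8738
    cross y-line → (5,8), t=2.8205
    cross x-line → (4,8), t=2.9091
    cross x-line → (3,8), t=3.9444
    cross x-line → (2,8), t=4.9797
    cross x-line → (1,8), t=6.0150
    cross y-line → (1,9), t=6.6842 (wall)
  → r_2 = 6.6842
beam 3: φ=45°, α=210°
  d=(-0.8660,-0.5000)  start (7,7)  tX=0.9353 tY=0.5400  stride 1/|dx|=1.1547 1/|dy|=2.0000
    cross y-line → (7,6), t=0.5400
    cross x-line → (6,6), t=0.9353
    cross x-line → (5,6), t=2.0900
    cross y-line → (5,5), t=2.5400
    cross x-line → (4,5), t=3.2447
    cross x-line → (3,5), t=4.3994
    cross y-line → (3,4), t=4.5400
    cross x-line → (2,4), t=5.5541
    cross y-line → (2,3), t=6.5400
    cross x-line → (1,3), t=6.7088
    cross x-line → (0,3), t=7.8635 (wall)
  → r_3 = 7.8635

ranges = [1.9976, 6.6842, 7.8635]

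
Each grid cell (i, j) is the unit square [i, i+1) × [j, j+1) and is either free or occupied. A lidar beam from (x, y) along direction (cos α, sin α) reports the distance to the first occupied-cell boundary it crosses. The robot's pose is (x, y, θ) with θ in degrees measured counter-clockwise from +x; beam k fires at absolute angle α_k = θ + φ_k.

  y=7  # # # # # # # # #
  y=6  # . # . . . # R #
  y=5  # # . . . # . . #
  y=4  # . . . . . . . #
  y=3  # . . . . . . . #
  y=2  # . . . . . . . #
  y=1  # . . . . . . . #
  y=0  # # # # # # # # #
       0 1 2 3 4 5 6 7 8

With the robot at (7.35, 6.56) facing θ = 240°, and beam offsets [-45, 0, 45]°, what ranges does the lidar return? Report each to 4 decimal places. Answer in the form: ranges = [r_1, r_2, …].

ranges = [0.3623, 6.4201, 2.5114]

beam 1: φ=-45°, α=195°
  dir = (cos 195°, sin 195°) = (-0.9659, -0.2588); from cell (7,6)
  next x-line at t=0.3623, next y-line at t=2.1637; Δt_x=1.0353, Δt_y=3.8637
    x: enter (6,6) at t=0.3623 ← occupied
  → r_1 = 0.3623
beam 2: φ=0°, α=240°
  dir = (cos 240°, sin 240°) = (-0.5000, -0.8660); from cell (7,6)
  next x-line at t=0.7000, next y-line at t=0.6466; Δt_x=2.0000, Δt_y=1.1547
    y: enter (7,5) at t=0.6466
    x: enter (6,5) at t=0.7000
    y: enter (6,4) at t=1.8013
    x: enter (5,4) at t=2.7000
    y: enter (5,3) at t=2.9560
    y: enter (5,2) at t=4.1107
    x: enter (4,2) at t=4.7000
    y: enter (4,1) at t=5.2654
    y: enter (4,0) at t=6.4201 ← occupied
  → r_2 = 6.4201
beam 3: φ=45°, α=285°
  dir = (cos 285°, sin 285°) = (0.2588, -0.9659); from cell (7,6)
  next x-line at t=2.5114, next y-line at t=0.5798; Δt_x=3.8637, Δt_y=1.0353
    y: enter (7,5) at t=0.5798
    y: enter (7,4) at t=1.6150
    x: enter (8,4) at t=2.5114 ← occupied
  → r_3 = 2.5114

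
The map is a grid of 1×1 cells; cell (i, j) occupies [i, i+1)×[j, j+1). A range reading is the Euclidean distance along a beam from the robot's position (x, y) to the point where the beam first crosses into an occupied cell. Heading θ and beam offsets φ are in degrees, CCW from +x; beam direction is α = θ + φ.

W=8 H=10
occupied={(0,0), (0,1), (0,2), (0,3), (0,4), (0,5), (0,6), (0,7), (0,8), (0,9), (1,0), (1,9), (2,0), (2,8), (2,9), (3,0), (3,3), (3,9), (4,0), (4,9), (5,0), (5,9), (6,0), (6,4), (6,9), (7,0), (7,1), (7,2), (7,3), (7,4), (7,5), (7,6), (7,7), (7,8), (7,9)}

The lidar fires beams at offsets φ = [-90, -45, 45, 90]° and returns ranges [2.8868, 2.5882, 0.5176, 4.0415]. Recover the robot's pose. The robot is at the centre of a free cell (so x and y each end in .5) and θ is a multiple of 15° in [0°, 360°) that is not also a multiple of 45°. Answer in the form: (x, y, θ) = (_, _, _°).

(x, y, θ) = (3.5, 4.5, 240°)

The pose lattice has 45·16 = 720 candidates. Test each by forward raycasting.
  (3.5, 7.5, 15°): beam 1 = 6.7293 ≠ 2.8868 ✗
  (6.5, 6.5, 105°): beam 1 = 0.5176 ≠ 2.8868 ✗
  (4.5, 1.5, 285°): beam 1 = 1.9319 ≠ 2.8868 ✗
  …
  (3.5, 4.5, 240°): r_1=2.8868, r_2=2.5882, r_3=0.5176, r_4=4.0415 — all match ✓
Unique over the lattice → pose = (3.5, 4.5, 240°).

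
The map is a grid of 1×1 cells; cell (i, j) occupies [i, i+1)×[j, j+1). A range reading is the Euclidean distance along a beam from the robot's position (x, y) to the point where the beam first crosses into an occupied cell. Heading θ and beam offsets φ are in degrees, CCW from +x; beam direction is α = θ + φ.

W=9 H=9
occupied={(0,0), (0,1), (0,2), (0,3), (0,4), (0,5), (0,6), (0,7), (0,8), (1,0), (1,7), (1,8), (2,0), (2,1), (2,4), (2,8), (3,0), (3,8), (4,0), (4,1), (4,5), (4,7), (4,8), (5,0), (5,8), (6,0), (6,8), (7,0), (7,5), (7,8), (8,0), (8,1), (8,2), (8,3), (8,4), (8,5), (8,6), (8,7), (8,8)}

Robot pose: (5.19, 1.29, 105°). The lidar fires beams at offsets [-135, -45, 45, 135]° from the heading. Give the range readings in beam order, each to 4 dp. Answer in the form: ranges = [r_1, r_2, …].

ranges = [0.5800, 4.2839, 0.2194, 0.3349]

beam 1: φ=-135°, α=330°
  cosα=0.8660 sinα=-0.5000 | (5,1) | tMaxX 0.9353 tMaxY 0.5800 | tΔX 1.1547 tΔY 2.0000
    t=0.5800 [y] (5,0) — stop
  → r_1 = 0.5800
beam 2: φ=-45°, α=60°
  cosα=0.5000 sinα=0.8660 | (5,1) | tMaxX 1.6200 tMaxY 0.8198 | tΔX 2.0000 tΔY 1.1547
    t=0.8198 [y] (5,2)
    t=1.6200 [x] (6,2)
    t=1.9745 [y] (6,3)
    t=3.1292 [y] (6,4)
    t=3.6200 [x] (7,4)
    t=4.2839 [y] (7,5) — stop
  → r_2 = 4.2839
beam 3: φ=45°, α=150°
  cosα=-0.8660 sinα=0.5000 | (5,1) | tMaxX 0.2194 tMaxY 1.4200 | tΔX 1.1547 tΔY 2.0000
    t=0.2194 [x] (4,1) — stop
  → r_3 = 0.2194
beam 4: φ=135°, α=240°
  cosα=-0.5000 sinα=-0.8660 | (5,1) | tMaxX 0.3800 tMaxY 0.3349 | tΔX 2.0000 tΔY 1.1547
    t=0.3349 [y] (5,0) — stop
  → r_4 = 0.3349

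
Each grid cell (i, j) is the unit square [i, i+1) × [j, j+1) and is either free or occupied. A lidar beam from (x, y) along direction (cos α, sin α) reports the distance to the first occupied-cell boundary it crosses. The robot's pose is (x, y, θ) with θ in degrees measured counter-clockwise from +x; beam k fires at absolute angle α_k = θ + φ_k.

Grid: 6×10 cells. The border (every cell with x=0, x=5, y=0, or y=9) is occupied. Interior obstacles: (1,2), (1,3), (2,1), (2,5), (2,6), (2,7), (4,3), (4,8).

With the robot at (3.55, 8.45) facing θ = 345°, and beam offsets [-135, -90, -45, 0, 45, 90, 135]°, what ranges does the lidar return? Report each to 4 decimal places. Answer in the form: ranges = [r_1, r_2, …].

beam 1: φ=-135°, α=210°
  direction (-0.8660, -0.5000); cell (3,8); t to first gridline: x 0.6351, y 0.9000 (then +1.1547 / +2.0000)
    (2,8) via x @ 0.6351
    (2,7) via y @ 0.9000  # hit
  → r_1 = 0.9000
beam 2: φ=-90°, α=255°
  direction (-0.2588, -0.9659); cell (3,8); t to first gridline: x 2.1250, y 0.4659 (then +3.8637 / +1.0353)
    (3,7) via y @ 0.4659
    (3,6) via y @ 1.5012
    (2,6) via x @ 2.1250  # hit
  → r_2 = 2.1250
beam 3: φ=-45°, α=300°
  direction (0.5000, -0.8660); cell (3,8); t to first gridline: x 0.9000, y 0.5196 (then +2.0000 / +1.1547)
    (3,7) via y @ 0.5196
    (4,7) via x @ 0.9000
    (4,6) via y @ 1.6743
    (4,5) via y @ 2.8290
    (5,5) via x @ 2.9000  # hit
  → r_3 = 2.9000
beam 4: φ=0°, α=345°
  direction (0.9659, -0.2588); cell (3,8); t to first gridline: x 0.4659, y 1.7387 (then +1.0353 / +3.8637)
    (4,8) via x @ 0.4659  # hit
  → r_4 = 0.4659
beam 5: φ=45°, α=30°
  direction (0.8660, 0.5000); cell (3,8); t to first gridline: x 0.5196, y 1.1000 (then +1.1547 / +2.0000)
    (4,8) via x @ 0.5196  # hit
  → r_5 = 0.5196
beam 6: φ=90°, α=75°
  direction (0.2588, 0.9659); cell (3,8); t to first gridline: x 1.7387, y 0.5694 (then +3.8637 / +1.0353)
    (3,9) via y @ 0.5694  # hit
  → r_6 = 0.5694
beam 7: φ=135°, α=120°
  direction (-0.5000, 0.8660); cell (3,8); t to first gridline: x 1.1000, y 0.6351 (then +2.0000 / +1.1547)
    (3,9) via y @ 0.6351  # hit
  → r_7 = 0.6351

ranges = [0.9000, 2.1250, 2.9000, 0.4659, 0.5196, 0.5694, 0.6351]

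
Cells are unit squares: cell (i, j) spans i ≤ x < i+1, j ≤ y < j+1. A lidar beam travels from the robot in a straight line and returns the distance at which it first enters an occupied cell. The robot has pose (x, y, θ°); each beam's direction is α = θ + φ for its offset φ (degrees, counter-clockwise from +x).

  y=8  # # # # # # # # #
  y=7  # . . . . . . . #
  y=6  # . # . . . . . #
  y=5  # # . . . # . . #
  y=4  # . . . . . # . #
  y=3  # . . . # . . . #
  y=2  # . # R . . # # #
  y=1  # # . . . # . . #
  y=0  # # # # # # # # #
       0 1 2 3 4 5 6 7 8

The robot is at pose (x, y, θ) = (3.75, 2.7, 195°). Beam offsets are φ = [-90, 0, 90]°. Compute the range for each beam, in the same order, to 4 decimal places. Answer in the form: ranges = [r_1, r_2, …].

ranges = [3.4164, 0.7765, 1.7600]

beam 1: φ=-90°, α=105°
  dir = (cos 105°, sin 105°) = (-0.2588, 0.9659); from cell (3,2)
  next x-line at t=2.8978, next y-line at t=0.3106; Δt_x=3.8637, Δt_y=1.0353
    y: enter (3,3) at t=0.3106
    y: enter (3,4) at t=1.3459
    y: enter (3,5) at t=2.3811
    x: enter (2,5) at t=2.8978
    y: enter (2,6) at t=3.4164 ← occupied
  → r_1 = 3.4164
beam 2: φ=0°, α=195°
  dir = (cos 195°, sin 195°) = (-0.9659, -0.2588); from cell (3,2)
  next x-line at t=0.7765, next y-line at t=2.7046; Δt_x=1.0353, Δt_y=3.8637
    x: enter (2,2) at t=0.7765 ← occupied
  → r_2 = 0.7765
beam 3: φ=90°, α=285°
  dir = (cos 285°, sin 285°) = (0.2588, -0.9659); from cell (3,2)
  next x-line at t=0.9659, next y-line at t=0.7247; Δt_x=3.8637, Δt_y=1.0353
    y: enter (3,1) at t=0.7247
    x: enter (4,1) at t=0.9659
    y: enter (4,0) at t=1.7600 ← occupied
  → r_3 = 1.7600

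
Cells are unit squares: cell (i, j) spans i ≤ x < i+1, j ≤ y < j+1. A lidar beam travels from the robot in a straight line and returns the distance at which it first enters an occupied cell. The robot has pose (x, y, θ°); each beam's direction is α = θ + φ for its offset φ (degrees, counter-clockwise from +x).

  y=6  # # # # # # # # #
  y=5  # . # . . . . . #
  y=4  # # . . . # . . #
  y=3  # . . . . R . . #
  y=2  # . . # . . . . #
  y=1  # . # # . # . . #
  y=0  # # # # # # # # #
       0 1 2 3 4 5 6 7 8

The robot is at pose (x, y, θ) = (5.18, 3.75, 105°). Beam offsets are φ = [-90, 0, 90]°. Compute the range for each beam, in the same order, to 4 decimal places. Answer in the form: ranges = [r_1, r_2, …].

beam 1: φ=-90°, α=15°
  dir = (cos 15°, sin 15°) = (0.9659, 0.2588); from cell (5,3)
  next x-line at t=0.8489, next y-line at t=0.9659; Δt_x=1.0353, Δt_y=3.8637
    x: enter (6,3) at t=0.8489
    y: enter (6,4) at t=0.9659
    x: enter (7,4) at t=1.8842
    x: enter (8,4) at t=2.9195 ← occupied
  → r_1 = 2.9195
beam 2: φ=0°, α=105°
  dir = (cos 105°, sin 105°) = (-0.2588, 0.9659); from cell (5,3)
  next x-line at t=0.6955, next y-line at t=0.2588; Δt_x=3.8637, Δt_y=1.0353
    y: enter (5,4) at t=0.2588 ← occupied
  → r_2 = 0.2588
beam 3: φ=90°, α=195°
  dir = (cos 195°, sin 195°) = (-0.9659, -0.2588); from cell (5,3)
  next x-line at t=0.1863, next y-line at t=2.8978; Δt_x=1.0353, Δt_y=3.8637
    x: enter (4,3) at t=0.1863
    x: enter (3,3) at t=1.2216
    x: enter (2,3) at t=2.2569
    y: enter (2,2) at t=2.8978
    x: enter (1,2) at t=3.2922
    x: enter (0,2) at t=4.3275 ← occupied
  → r_3 = 4.3275

ranges = [2.9195, 0.2588, 4.3275]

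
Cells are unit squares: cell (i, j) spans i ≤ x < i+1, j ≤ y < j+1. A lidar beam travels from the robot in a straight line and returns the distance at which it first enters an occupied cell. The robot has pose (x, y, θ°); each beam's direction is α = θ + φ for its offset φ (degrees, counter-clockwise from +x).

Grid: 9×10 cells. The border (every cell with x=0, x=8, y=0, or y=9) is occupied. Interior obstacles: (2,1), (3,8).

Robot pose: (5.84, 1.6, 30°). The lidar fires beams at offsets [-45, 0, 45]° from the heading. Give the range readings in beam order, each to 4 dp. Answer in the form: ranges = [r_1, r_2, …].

ranges = [2.2362, 2.4942, 7.6610]

beam 1: φ=-45°, α=345°
  d=(0.9659,-0.2588)  start (5,1)  tX=0.1656 tY=2.3182  stride 1/|dx|=1.0353 1/|dy|=3.8637
    cross x-line → (6,1), t=0.1656
    cross x-line → (7,1), t=1.2009
    cross x-line → (8,1), t=2.2362 (wall)
  → r_1 = 2.2362
beam 2: φ=0°, α=30°
  d=(0.8660,0.5000)  start (5,1)  tX=0.1848 tY=0.8000  stride 1/|dx|=1.1547 1/|dy|=2.0000
    cross x-line → (6,1), t=0.1848
    cross y-line → (6,2), t=0.8000
    cross x-line → (7,2), t=1.3395
    cross x-line → (8,2), t=2.4942 (wall)
  → r_2 = 2.4942
beam 3: φ=45°, α=75°
  d=(0.2588,0.9659)  start (5,1)  tX=0.6182 tY=0.4141  stride 1/|dx|=3.8637 1/|dy|=1.0353
    cross y-line → (5,2), t=0.4141
    cross x-line → (6,2), t=0.6182
    cross y-line → (6,3), t=1.4494
    cross y-line → (6,4), t=2.4847
    cross y-line → (6,5), t=3.5199
    cross x-line → (7,5), t=4.4819
    cross y-line → (7,6), t=4.5552
    cross y-line → (7,7), t=5.5905
    cross y-line → (7,8), t=6.6258
    cross y-line → (7,9), t=7.6610 (wall)
  → r_3 = 7.6610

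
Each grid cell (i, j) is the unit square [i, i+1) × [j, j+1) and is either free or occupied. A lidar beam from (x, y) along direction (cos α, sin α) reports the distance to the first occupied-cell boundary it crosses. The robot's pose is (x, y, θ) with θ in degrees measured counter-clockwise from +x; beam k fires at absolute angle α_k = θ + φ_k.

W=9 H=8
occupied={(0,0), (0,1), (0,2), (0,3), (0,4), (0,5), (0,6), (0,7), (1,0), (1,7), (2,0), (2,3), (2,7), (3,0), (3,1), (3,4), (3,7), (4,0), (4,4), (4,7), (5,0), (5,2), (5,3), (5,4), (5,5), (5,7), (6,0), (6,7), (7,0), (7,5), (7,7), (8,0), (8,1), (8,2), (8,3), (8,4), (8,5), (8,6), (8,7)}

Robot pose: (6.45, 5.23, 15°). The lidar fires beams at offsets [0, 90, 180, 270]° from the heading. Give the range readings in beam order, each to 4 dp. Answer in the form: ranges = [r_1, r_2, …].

ranges = [0.5694, 1.8324, 0.4659, 4.3792]

beam 1: φ=0°, α=15°
  d=(0.9659,0.2588)  start (6,5)  tX=0.5694 tY=2.9751  stride 1/|dx|=1.0353 1/|dy|=3.8637
    cross x-line → (7,5), t=0.5694 (wall)
  → r_1 = 0.5694
beam 2: φ=90°, α=105°
  d=(-0.2588,0.9659)  start (6,5)  tX=1.7387 tY=0.7972  stride 1/|dx|=3.8637 1/|dy|=1.0353
    cross y-line → (6,6), t=0.7972
    cross x-line → (5,6), t=1.7387
    cross y-line → (5,7), t=1.8324 (wall)
  → r_2 = 1.8324
beam 3: φ=180°, α=195°
  d=(-0.9659,-0.2588)  start (6,5)  tX=0.4659 tY=0.8887  stride 1/|dx|=1.0353 1/|dy|=3.8637
    cross x-line → (5,5), t=0.4659 (wall)
  → r_3 = 0.4659
beam 4: φ=270°, α=285°
  d=(0.2588,-0.9659)  start (6,5)  tX=2.1250 tY=0.2381  stride 1/|dx|=3.8637 1/|dy|=1.0353
    cross y-line → (6,4), t=0.2381
    cross y-line → (6,3), t=1.2734
    cross x-line → (7,3), t=2.1250
    cross y-line → (7,2), t=2.3087
    cross y-line → (7,1), t=3.3439
    cross y-line → (7,0), t=4.3792 (wall)
  → r_4 = 4.3792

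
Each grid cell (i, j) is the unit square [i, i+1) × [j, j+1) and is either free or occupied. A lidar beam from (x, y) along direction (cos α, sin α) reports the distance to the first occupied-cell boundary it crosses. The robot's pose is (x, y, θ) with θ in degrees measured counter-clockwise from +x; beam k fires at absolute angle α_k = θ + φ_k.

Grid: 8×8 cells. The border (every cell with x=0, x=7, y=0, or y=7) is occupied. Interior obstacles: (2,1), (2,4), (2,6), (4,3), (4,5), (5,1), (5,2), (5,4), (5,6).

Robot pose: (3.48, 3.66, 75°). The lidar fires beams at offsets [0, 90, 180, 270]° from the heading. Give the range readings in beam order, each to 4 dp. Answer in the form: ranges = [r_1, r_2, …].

beam 1: φ=0°, α=75°
  cosα=0.2588 sinα=0.9659 | (3,3) | tMaxX 2.0091 tMaxY 0.3520 | tΔX 3.8637 tΔY 1.0353
    t=0.3520 [y] (3,4)
    t=1.3873 [y] (3,5)
    t=2.0091 [x] (4,5) — stop
  → r_1 = 2.0091
beam 2: φ=90°, α=165°
  cosα=-0.9659 sinα=0.2588 | (3,3) | tMaxX 0.4969 tMaxY 1.3137 | tΔX 1.0353 tΔY 3.8637
    t=0.4969 [x] (2,3)
    t=1.3137 [y] (2,4) — stop
  → r_2 = 1.3137
beam 3: φ=180°, α=255°
  cosα=-0.2588 sinα=-0.9659 | (3,3) | tMaxX 1.8546 tMaxY 0.6833 | tΔX 3.8637 tΔY 1.0353
    t=0.6833 [y] (3,2)
    t=1.7186 [y] (3,1)
    t=1.8546 [x] (2,1) — stop
  → r_3 = 1.8546
beam 4: φ=270°, α=345°
  cosα=0.9659 sinα=-0.2588 | (3,3) | tMaxX 0.5383 tMaxY 2.5500 | tΔX 1.0353 tΔY 3.8637
    t=0.5383 [x] (4,3) — stop
  → r_4 = 0.5383

ranges = [2.0091, 1.3137, 1.8546, 0.5383]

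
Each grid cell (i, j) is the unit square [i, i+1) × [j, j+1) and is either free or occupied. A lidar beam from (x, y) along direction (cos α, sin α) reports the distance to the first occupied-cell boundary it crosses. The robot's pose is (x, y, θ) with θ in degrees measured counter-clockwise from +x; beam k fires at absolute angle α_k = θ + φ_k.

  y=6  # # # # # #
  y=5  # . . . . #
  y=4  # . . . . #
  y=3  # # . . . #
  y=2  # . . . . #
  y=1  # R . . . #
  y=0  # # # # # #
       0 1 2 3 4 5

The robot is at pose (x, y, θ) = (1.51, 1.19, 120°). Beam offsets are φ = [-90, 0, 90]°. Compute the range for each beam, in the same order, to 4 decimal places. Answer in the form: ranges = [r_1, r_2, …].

beam 1: φ=-90°, α=30°
  dir = (cos 30°, sin 30°) = (0.8660, 0.5000); from cell (1,1)
  next x-line at t=0.5658, next y-line at t=1.6200; Δt_x=1.1547, Δt_y=2.0000
    x: enter (2,1) at t=0.5658
    y: enter (2,2) at t=1.6200
    x: enter (3,2) at t=1.7205
    x: enter (4,2) at t=2.8752
    y: enter (4,3) at t=3.6200
    x: enter (5,3) at t=4.0299 ← occupied
  → r_1 = 4.0299
beam 2: φ=0°, α=120°
  dir = (cos 120°, sin 120°) = (-0.5000, 0.8660); from cell (1,1)
  next x-line at t=1.0200, next y-line at t=0.9353; Δt_x=2.0000, Δt_y=1.1547
    y: enter (1,2) at t=0.9353
    x: enter (0,2) at t=1.0200 ← occupied
  → r_2 = 1.0200
beam 3: φ=90°, α=210°
  dir = (cos 210°, sin 210°) = (-0.8660, -0.5000); from cell (1,1)
  next x-line at t=0.5889, next y-line at t=0.3800; Δt_x=1.1547, Δt_y=2.0000
    y: enter (1,0) at t=0.3800 ← occupied
  → r_3 = 0.3800

ranges = [4.0299, 1.0200, 0.3800]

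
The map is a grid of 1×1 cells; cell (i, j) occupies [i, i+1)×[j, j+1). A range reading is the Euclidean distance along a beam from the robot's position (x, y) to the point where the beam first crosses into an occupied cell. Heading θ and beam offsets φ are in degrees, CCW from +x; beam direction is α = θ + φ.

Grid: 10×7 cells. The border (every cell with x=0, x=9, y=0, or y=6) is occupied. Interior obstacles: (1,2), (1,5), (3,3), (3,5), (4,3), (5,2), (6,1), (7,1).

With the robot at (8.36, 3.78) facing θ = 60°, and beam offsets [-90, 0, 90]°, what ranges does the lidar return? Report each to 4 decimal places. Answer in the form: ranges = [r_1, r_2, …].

beam 1: φ=-90°, α=330°
  cosα=0.8660 sinα=-0.5000 | (8,3) | tMaxX 0.7390 tMaxY 1.5600 | tΔX 1.1547 tΔY 2.0000
    t=0.7390 [x] (9,3) — stop
  → r_1 = 0.7390
beam 2: φ=0°, α=60°
  cosα=0.5000 sinα=0.8660 | (8,3) | tMaxX 1.2800 tMaxY 0.2540 | tΔX 2.0000 tΔY 1.1547
    t=0.2540 [y] (8,4)
    t=1.2800 [x] (9,4) — stop
  → r_2 = 1.2800
beam 3: φ=90°, α=150°
  cosα=-0.8660 sinα=0.5000 | (8,3) | tMaxX 0.4157 tMaxY 0.4400 | tΔX 1.1547 tΔY 2.0000
    t=0.4157 [x] (7,3)
    t=0.4400 [y] (7,4)
    t=1.5704 [x] (6,4)
    t=2.4400 [y] (6,5)
    t=2.7251 [x] (5,5)
    t=3.8798 [x] (4,5)
    t=4.4400 [y] (4,6) — stop
  → r_3 = 4.4400

ranges = [0.7390, 1.2800, 4.4400]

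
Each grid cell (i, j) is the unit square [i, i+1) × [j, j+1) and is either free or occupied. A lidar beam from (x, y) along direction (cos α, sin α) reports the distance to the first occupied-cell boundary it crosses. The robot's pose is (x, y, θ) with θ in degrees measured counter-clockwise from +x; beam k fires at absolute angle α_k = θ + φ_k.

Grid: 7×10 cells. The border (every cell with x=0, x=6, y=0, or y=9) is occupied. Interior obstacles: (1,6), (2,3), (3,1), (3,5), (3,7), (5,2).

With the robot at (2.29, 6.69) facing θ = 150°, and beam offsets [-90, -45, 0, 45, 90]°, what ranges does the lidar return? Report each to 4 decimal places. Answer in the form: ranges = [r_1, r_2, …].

beam 1: φ=-90°, α=60°
  d=(0.5000,0.8660)  start (2,6)  tX=1.4200 tY=0.3580  stride 1/|dx|=2.0000 1/|dy|=1.1547
    cross y-line → (2,7), t=0.3580
    cross x-line → (3,7), t=1.4200 (wall)
  → r_1 = 1.4200
beam 2: φ=-45°, α=105°
  d=(-0.2588,0.9659)  start (2,6)  tX=1.1205 tY=0.3209  stride 1/|dx|=3.8637 1/|dy|=1.0353
    cross y-line → (2,7), t=0.3209
    cross x-line → (1,7), t=1.1205
    cross y-line → (1,8), t=1.3562
    cross y-line → (1,9), t=2.3915 (wall)
  → r_2 = 2.3915
beam 3: φ=0°, α=150°
  d=(-0.8660,0.5000)  start (2,6)  tX=0.3349 tY=0.6200  stride 1/|dx|=1.1547 1/|dy|=2.0000
    cross x-line → (1,6), t=0.3349 (wall)
  → r_3 = 0.3349
beam 4: φ=45°, α=195°
  d=(-0.9659,-0.2588)  start (2,6)  tX=0.3002 tY=2.6660  stride 1/|dx|=1.0353 1/|dy|=3.8637
    cross x-line → (1,6), t=0.3002 (wall)
  → r_4 = 0.3002
beam 5: φ=90°, α=240°
  d=(-0.5000,-0.8660)  start (2,6)  tX=0.5800 tY=0.7967  stride 1/|dx|=2.0000 1/|dy|=1.1547
    cross x-line → (1,6), t=0.5800 (wall)
  → r_5 = 0.5800

ranges = [1.4200, 2.3915, 0.3349, 0.3002, 0.5800]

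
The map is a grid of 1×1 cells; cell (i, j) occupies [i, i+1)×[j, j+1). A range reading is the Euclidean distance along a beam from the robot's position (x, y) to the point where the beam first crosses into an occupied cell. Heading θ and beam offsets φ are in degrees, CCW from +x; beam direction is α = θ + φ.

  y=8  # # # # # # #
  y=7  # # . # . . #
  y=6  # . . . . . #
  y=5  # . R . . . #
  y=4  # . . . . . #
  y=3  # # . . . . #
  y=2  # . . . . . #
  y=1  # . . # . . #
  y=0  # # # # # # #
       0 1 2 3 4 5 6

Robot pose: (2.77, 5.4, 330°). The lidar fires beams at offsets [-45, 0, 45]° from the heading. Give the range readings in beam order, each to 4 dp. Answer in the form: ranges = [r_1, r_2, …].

ranges = [3.5199, 3.7297, 3.3439]

beam 1: φ=-45°, α=285°
  d=(0.2588,-0.9659)  start (2,5)  tX=0.8887 tY=0.4141  stride 1/|dx|=3.8637 1/|dy|=1.0353
    cross y-line → (2,4), t=0.4141
    cross x-line → (3,4), t=0.8887
    cross y-line → (3,3), t=1.4494
    cross y-line → (3,2), t=2.4847
    cross y-line → (3,1), t=3.5199 (wall)
  → r_1 = 3.5199
beam 2: φ=0°, α=330°
  d=(0.8660,-0.5000)  start (2,5)  tX=0.2656 tY=0.8000  stride 1/|dx|=1.1547 1/|dy|=2.0000
    cross x-line → (3,5), t=0.2656
    cross y-line → (3,4), t=0.8000
    cross x-line → (4,4), t=1.4203
    cross x-line → (5,4), t=2.5750
    cross y-line → (5,3), t=2.8000
    cross x-line → (6,3), t=3.7297 (wall)
  → r_2 = 3.7297
beam 3: φ=45°, α=15°
  d=(0.9659,0.2588)  start (2,5)  tX=0.2381 tY=2.3182  stride 1/|dx|=1.0353 1/|dy|=3.8637
    cross x-line → (3,5), t=0.2381
    cross x-line → (4,5), t=1.2734
    cross x-line → (5,5), t=2.3087
    cross y-line → (5,6), t=2.3182
    cross x-line → (6,6), t=3.3439 (wall)
  → r_3 = 3.3439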